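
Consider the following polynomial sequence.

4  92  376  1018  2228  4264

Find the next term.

7432

88 , 284 , 642 , 1210 , 2036
196 , 358 , 568 , 826
162 , 210 , 258
48 , 48
Constant fourth difference = 48, so extend:
258 + 48 = 306;  826 + 306 = 1132;  2036 + 1132 = 3168;  4264 + 3168 = 7432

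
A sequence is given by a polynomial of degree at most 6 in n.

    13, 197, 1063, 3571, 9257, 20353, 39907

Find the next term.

D1: 184, 866, 2508, 5686, 11096, 19554
D2: 682, 1642, 3178, 5410, 8458
D3: 960, 1536, 2232, 3048
D4: 576, 696, 816
D5: 120, 120
Constant fifth difference = 120, so extend:
816 + 120 = 936;  3048 + 936 = 3984;  8458 + 3984 = 12442;  19554 + 12442 = 31996;  39907 + 31996 = 71903

71903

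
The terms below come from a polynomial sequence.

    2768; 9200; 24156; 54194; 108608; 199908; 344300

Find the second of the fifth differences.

480

Δ: 6432, 14956, 30038, 54414, 91300, 144392
Δ²: 8524, 15082, 24376, 36886, 53092
Δ³: 6558, 9294, 12510, 16206
Δ⁴: 2736, 3216, 3696
Δ⁵: 480, 480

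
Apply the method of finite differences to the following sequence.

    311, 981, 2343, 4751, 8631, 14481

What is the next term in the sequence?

22871

Δ: 670, 1362, 2408, 3880, 5850
Δ²: 692, 1046, 1472, 1970
Δ³: 354, 426, 498
Δ⁴: 72, 72
Fourth differences constant at 72.
498 + 72 = 570;  1970 + 570 = 2540;  5850 + 2540 = 8390;  14481 + 8390 = 22871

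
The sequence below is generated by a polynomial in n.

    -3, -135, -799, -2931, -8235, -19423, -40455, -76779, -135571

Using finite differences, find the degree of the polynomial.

5

D1: -132, -664, -2132, -5304, -11188, -21032, -36324, -58792
D2: -532, -1468, -3172, -5884, -9844, -15292, -22468
D3: -936, -1704, -2712, -3960, -5448, -7176
D4: -768, -1008, -1248, -1488, -1728
D5: -240, -240, -240, -240
The fifth differences are constant, so the polynomial has degree 5.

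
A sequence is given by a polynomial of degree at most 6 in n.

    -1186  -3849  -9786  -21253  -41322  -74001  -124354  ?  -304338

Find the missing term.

-198621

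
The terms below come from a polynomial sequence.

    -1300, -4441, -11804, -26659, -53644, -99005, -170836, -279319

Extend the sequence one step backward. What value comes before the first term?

-239

Δ: -3141  -7363  -14855  -26985  -45361  -71831  -108483
Δ²: -4222  -7492  -12130  -18376  -26470  -36652
Δ³: -3270  -4638  -6246  -8094  -10182
Δ⁴: -1368  -1608  -1848  -2088
Δ⁵: -240  -240  -240
The fifth differences are constant at -240.
Work back: -1368 + 240 = -1128;  -3270 + 1128 = -2142;  -4222 + 2142 = -2080;  -3141 + 2080 = -1061;  -1300 + 1061 = -239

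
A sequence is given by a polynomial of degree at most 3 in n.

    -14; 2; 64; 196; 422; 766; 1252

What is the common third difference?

D1: 16, 62, 132, 226, 344, 486
D2: 46, 70, 94, 118, 142
D3: 24, 24, 24, 24

24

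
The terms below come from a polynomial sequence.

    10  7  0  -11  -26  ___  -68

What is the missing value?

Using the first 5 terms:
-3  -7  -11  -15
-4  -4  -4
Constant second difference = -4.
Extend forward: -15 − 4 = -19;  -26 − 19 = -45

-45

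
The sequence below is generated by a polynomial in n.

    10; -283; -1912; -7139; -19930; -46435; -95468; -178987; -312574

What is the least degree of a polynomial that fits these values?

5

D1: -293, -1629, -5227, -12791, -26505, -49033, -83519, -133587
D2: -1336, -3598, -7564, -13714, -22528, -34486, -50068
D3: -2262, -3966, -6150, -8814, -11958, -15582
D4: -1704, -2184, -2664, -3144, -3624
D5: -480, -480, -480, -480
The fifth differences are constant, so the polynomial has degree 5.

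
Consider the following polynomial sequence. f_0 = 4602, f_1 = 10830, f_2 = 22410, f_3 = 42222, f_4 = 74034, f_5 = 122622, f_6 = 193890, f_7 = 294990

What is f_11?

6228, 11580, 19812, 31812, 48588, 71268, 101100
5352, 8232, 12000, 16776, 22680, 29832
2880, 3768, 4776, 5904, 7152
888, 1008, 1128, 1248
120, 120, 120
Constant fifth difference = 120, so extend:
1248 + 120 = 1368;  7152 + 1368 = 8520;  29832 + 8520 = 38352;  101100 + 38352 = 139452;  294990 + 139452 = 434442
1368 + 120 = 1488;  8520 + 1488 = 10008;  38352 + 10008 = 48360;  139452 + 48360 = 187812;  434442 + 187812 = 622254
1488 + 120 = 1608;  10008 + 1608 = 11616;  48360 + 11616 = 59976;  187812 + 59976 = 247788;  622254 + 247788 = 870042
1608 + 120 = 1728;  11616 + 1728 = 13344;  59976 + 13344 = 73320;  247788 + 73320 = 321108;  870042 + 321108 = 1191150

1191150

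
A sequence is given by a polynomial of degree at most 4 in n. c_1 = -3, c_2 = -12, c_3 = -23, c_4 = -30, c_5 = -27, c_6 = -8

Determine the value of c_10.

D1: -9  -11  -7  3  19
D2: -2  4  10  16
D3: 6  6  6
The third differences are constant (6).
16 + 6 = 22;  19 + 22 = 41;  -8 + 41 = 33
22 + 6 = 28;  41 + 28 = 69;  33 + 69 = 102
28 + 6 = 34;  69 + 34 = 103;  102 + 103 = 205
34 + 6 = 40;  103 + 40 = 143;  205 + 143 = 348

348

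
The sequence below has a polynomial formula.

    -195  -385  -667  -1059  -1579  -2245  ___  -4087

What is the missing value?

-3075

Using the first 6 terms:
-190, -282, -392, -520, -666
-92, -110, -128, -146
-18, -18, -18
Constant third difference = -18.
Extend forward: -146 − 18 = -164;  -666 − 164 = -830;  -2245 − 830 = -3075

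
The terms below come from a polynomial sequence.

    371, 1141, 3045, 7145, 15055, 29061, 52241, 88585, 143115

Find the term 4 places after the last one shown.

686375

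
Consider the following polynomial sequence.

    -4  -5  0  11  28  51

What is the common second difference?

6

Δ: -1, 5, 11, 17, 23
Δ²: 6, 6, 6, 6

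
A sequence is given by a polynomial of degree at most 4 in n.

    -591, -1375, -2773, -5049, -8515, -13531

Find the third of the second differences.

D1: -784, -1398, -2276, -3466, -5016
D2: -614, -878, -1190, -1550
D3: -264, -312, -360
D4: -48, -48

-1190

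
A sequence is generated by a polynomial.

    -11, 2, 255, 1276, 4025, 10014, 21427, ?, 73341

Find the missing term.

41240

Using the first 7 terms:
13  253  1021  2749  5989  11413
240  768  1728  3240  5424
528  960  1512  2184
432  552  672
120  120
Constant fifth difference = 120.
Extend forward: 672 + 120 = 792;  2184 + 792 = 2976;  5424 + 2976 = 8400;  11413 + 8400 = 19813;  21427 + 19813 = 41240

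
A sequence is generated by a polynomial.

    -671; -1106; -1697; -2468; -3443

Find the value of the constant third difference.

-24

D1: -435, -591, -771, -975
D2: -156, -180, -204
D3: -24, -24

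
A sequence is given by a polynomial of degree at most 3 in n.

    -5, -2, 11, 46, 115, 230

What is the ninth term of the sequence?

D1: 3  13  35  69  115
D2: 10  22  34  46
D3: 12  12  12
Constant third difference = 12, so extend:
46 + 12 = 58;  115 + 58 = 173;  230 + 173 = 403
58 + 12 = 70;  173 + 70 = 243;  403 + 243 = 646
70 + 12 = 82;  243 + 82 = 325;  646 + 325 = 971

971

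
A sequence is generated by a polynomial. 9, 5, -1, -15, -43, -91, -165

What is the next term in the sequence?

-271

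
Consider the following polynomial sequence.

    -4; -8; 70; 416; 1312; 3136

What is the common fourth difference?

96

D1: -4, 78, 346, 896, 1824
D2: 82, 268, 550, 928
D3: 186, 282, 378
D4: 96, 96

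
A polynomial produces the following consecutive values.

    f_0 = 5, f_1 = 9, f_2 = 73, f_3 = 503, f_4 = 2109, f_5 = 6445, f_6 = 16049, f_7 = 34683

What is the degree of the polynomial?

First differences: 4, 64, 430, 1606, 4336, 9604, 18634
Second differences: 60, 366, 1176, 2730, 5268, 9030
Third differences: 306, 810, 1554, 2538, 3762
Fourth differences: 504, 744, 984, 1224
Fifth differences: 240, 240, 240
The fifth differences are constant, so the polynomial has degree 5.

5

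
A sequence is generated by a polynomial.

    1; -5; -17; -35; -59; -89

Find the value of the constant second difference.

-6

Δ: -6, -12, -18, -24, -30
Δ²: -6, -6, -6, -6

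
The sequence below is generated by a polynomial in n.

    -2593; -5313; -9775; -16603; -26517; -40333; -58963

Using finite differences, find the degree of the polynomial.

-2720, -4462, -6828, -9914, -13816, -18630
-1742, -2366, -3086, -3902, -4814
-624, -720, -816, -912
-96, -96, -96
The fourth differences are constant, so the polynomial has degree 4.

4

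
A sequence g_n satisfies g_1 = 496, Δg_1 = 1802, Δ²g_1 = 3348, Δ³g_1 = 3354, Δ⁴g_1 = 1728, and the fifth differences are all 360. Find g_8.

Build the table forward from the leading diagonal:
Fifth differences: 360  360  360  360  360  360  360  360
Fourth differences: 1728  2088  2448  2808  3168  3528  3888  4248
Third differences: 3354  5082  7170  9618  12426  15594  19122  23010
Second differences: 3348  6702  11784  18954  28572  40998  56592  75714
First differences: 1802  5150  11852  23636  42590  71162  112160  168752
g: 496  2298  7448  19300  42936  85526  156688  268848

268848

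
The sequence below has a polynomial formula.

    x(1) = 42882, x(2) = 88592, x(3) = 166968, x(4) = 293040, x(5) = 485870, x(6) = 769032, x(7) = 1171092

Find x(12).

45710, 78376, 126072, 192830, 283162, 402060
32666, 47696, 66758, 90332, 118898
15030, 19062, 23574, 28566
4032, 4512, 4992
480, 480
Fifth differences constant at 480.
4992 + 480 = 5472;  28566 + 5472 = 34038;  118898 + 34038 = 152936;  402060 + 152936 = 554996;  1171092 + 554996 = 1726088
5472 + 480 = 5952;  34038 + 5952 = 39990;  152936 + 39990 = 192926;  554996 + 192926 = 747922;  1726088 + 747922 = 2474010
5952 + 480 = 6432;  39990 + 6432 = 46422;  192926 + 46422 = 239348;  747922 + 239348 = 987270;  2474010 + 987270 = 3461280
6432 + 480 = 6912;  46422 + 6912 = 53334;  239348 + 53334 = 292682;  987270 + 292682 = 1279952;  3461280 + 1279952 = 4741232
6912 + 480 = 7392;  53334 + 7392 = 60726;  292682 + 60726 = 353408;  1279952 + 353408 = 1633360;  4741232 + 1633360 = 6374592

6374592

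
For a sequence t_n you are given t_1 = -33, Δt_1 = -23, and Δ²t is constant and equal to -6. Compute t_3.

-85

Build the table forward from the leading diagonal:
D2: -6, -6, -6
D1: -23, -29, -35
t: -33, -56, -85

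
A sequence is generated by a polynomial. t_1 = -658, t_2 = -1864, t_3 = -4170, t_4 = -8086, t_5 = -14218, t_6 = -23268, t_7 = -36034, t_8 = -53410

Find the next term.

-76386

-1206 , -2306 , -3916 , -6132 , -9050 , -12766 , -17376
-1100 , -1610 , -2216 , -2918 , -3716 , -4610
-510 , -606 , -702 , -798 , -894
-96 , -96 , -96 , -96
Fourth differences constant at -96.
-894 − 96 = -990;  -4610 − 990 = -5600;  -17376 − 5600 = -22976;  -53410 − 22976 = -76386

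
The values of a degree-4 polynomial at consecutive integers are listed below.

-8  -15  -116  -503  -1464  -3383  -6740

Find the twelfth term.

-68615

First differences: -7  -101  -387  -961  -1919  -3357
Second differences: -94  -286  -574  -958  -1438
Third differences: -192  -288  -384  -480
Fourth differences: -96  -96  -96
Constant fourth difference = -96, so extend:
-480 − 96 = -576;  -1438 − 576 = -2014;  -3357 − 2014 = -5371;  -6740 − 5371 = -12111
-576 − 96 = -672;  -2014 − 672 = -2686;  -5371 − 2686 = -8057;  -12111 − 8057 = -20168
-672 − 96 = -768;  -2686 − 768 = -3454;  -8057 − 3454 = -11511;  -20168 − 11511 = -31679
-768 − 96 = -864;  -3454 − 864 = -4318;  -11511 − 4318 = -15829;  -31679 − 15829 = -47508
-864 − 96 = -960;  -4318 − 960 = -5278;  -15829 − 5278 = -21107;  -47508 − 21107 = -68615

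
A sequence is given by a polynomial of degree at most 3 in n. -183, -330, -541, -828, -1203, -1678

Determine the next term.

-2265

D1: -147, -211, -287, -375, -475
D2: -64, -76, -88, -100
D3: -12, -12, -12
Constant third difference = -12, so extend:
-100 − 12 = -112;  -475 − 112 = -587;  -1678 − 587 = -2265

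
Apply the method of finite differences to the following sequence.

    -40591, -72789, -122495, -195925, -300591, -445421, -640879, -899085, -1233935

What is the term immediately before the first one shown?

-20861

D1: -32198, -49706, -73430, -104666, -144830, -195458, -258206, -334850
D2: -17508, -23724, -31236, -40164, -50628, -62748, -76644
D3: -6216, -7512, -8928, -10464, -12120, -13896
D4: -1296, -1416, -1536, -1656, -1776
D5: -120, -120, -120, -120
The fifth differences are constant at -120.
Work back: -1296 + 120 = -1176;  -6216 + 1176 = -5040;  -17508 + 5040 = -12468;  -32198 + 12468 = -19730;  -40591 + 19730 = -20861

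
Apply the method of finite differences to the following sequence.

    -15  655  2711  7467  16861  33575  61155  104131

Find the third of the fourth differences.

D1: 670, 2056, 4756, 9394, 16714, 27580, 42976
D2: 1386, 2700, 4638, 7320, 10866, 15396
D3: 1314, 1938, 2682, 3546, 4530
D4: 624, 744, 864, 984
D5: 120, 120, 120

864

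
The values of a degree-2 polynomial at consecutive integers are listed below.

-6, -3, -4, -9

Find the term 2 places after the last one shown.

Δ: 3, -1, -5
Δ²: -4, -4
The second differences are constant (-4).
-5 − 4 = -9;  -9 − 9 = -18
-9 − 4 = -13;  -18 − 13 = -31

-31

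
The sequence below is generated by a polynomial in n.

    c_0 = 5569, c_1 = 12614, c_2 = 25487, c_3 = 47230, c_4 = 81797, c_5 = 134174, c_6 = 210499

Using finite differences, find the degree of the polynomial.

5

Δ: 7045, 12873, 21743, 34567, 52377, 76325
Δ²: 5828, 8870, 12824, 17810, 23948
Δ³: 3042, 3954, 4986, 6138
Δ⁴: 912, 1032, 1152
Δ⁵: 120, 120
The fifth differences are constant, so the polynomial has degree 5.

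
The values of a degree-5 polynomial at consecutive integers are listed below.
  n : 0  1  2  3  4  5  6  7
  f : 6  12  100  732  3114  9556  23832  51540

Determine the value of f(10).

306156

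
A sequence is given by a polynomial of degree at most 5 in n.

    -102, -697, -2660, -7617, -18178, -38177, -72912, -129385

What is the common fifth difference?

-240

D1: -595, -1963, -4957, -10561, -19999, -34735, -56473
D2: -1368, -2994, -5604, -9438, -14736, -21738
D3: -1626, -2610, -3834, -5298, -7002
D4: -984, -1224, -1464, -1704
D5: -240, -240, -240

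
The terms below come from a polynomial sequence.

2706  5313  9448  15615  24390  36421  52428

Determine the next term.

73203

2607 , 4135 , 6167 , 8775 , 12031 , 16007
1528 , 2032 , 2608 , 3256 , 3976
504 , 576 , 648 , 720
72 , 72 , 72
Constant fourth difference = 72, so extend:
720 + 72 = 792;  3976 + 792 = 4768;  16007 + 4768 = 20775;  52428 + 20775 = 73203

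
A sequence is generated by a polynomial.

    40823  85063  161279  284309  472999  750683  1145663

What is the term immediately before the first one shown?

17249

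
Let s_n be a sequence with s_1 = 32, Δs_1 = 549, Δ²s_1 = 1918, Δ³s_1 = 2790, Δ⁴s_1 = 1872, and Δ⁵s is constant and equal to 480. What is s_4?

10223

Build the table forward from the leading diagonal:
Δ⁵: 480, 480, 480, 480
Δ⁴: 1872, 2352, 2832, 3312
Δ³: 2790, 4662, 7014, 9846
Δ²: 1918, 4708, 9370, 16384
Δ: 549, 2467, 7175, 16545
s: 32, 581, 3048, 10223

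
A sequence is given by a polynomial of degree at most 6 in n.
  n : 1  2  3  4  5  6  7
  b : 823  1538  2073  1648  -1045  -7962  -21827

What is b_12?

Δ: 715 , 535 , -425 , -2693 , -6917 , -13865
Δ²: -180 , -960 , -2268 , -4224 , -6948
Δ³: -780 , -1308 , -1956 , -2724
Δ⁴: -528 , -648 , -768
Δ⁵: -120 , -120
Constant fifth difference = -120, so extend:
-768 − 120 = -888;  -2724 − 888 = -3612;  -6948 − 3612 = -10560;  -13865 − 10560 = -24425;  -21827 − 24425 = -46252
-888 − 120 = -1008;  -3612 − 1008 = -4620;  -10560 − 4620 = -15180;  -24425 − 15180 = -39605;  -46252 − 39605 = -85857
-1008 − 120 = -1128;  -4620 − 1128 = -5748;  -15180 − 5748 = -20928;  -39605 − 20928 = -60533;  -85857 − 60533 = -146390
-1128 − 120 = -1248;  -5748 − 1248 = -6996;  -20928 − 6996 = -27924;  -60533 − 27924 = -88457;  -146390 − 88457 = -234847
-1248 − 120 = -1368;  -6996 − 1368 = -8364;  -27924 − 8364 = -36288;  -88457 − 36288 = -124745;  -234847 − 124745 = -359592

-359592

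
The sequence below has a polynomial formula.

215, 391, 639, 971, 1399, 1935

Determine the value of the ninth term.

First differences: 176 , 248 , 332 , 428 , 536
Second differences: 72 , 84 , 96 , 108
Third differences: 12 , 12 , 12
Constant third difference = 12, so extend:
108 + 12 = 120;  536 + 120 = 656;  1935 + 656 = 2591
120 + 12 = 132;  656 + 132 = 788;  2591 + 788 = 3379
132 + 12 = 144;  788 + 144 = 932;  3379 + 932 = 4311

4311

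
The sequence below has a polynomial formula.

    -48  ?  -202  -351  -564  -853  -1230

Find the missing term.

Using the last 5 terms:
Δ: -149  -213  -289  -377
Δ²: -64  -76  -88
Δ³: -12  -12
Constant third difference = -12.
Extend backward: -64 + 12 = -52;  -149 + 52 = -97;  -202 + 97 = -105

-105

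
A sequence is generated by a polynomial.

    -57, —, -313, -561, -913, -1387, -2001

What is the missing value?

Using the last 5 terms:
Δ: -248  -352  -474  -614
Δ²: -104  -122  -140
Δ³: -18  -18
Constant third difference = -18.
Extend backward: -104 + 18 = -86;  -248 + 86 = -162;  -313 + 162 = -151

-151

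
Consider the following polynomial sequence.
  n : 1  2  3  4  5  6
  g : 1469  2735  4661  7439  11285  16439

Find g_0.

695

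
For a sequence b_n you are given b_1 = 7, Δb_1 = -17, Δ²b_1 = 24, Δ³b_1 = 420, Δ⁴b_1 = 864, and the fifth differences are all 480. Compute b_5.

2627

Build the table forward from the leading diagonal:
Δ⁵: 480, 480, 480, 480, 480
Δ⁴: 864, 1344, 1824, 2304, 2784
Δ³: 420, 1284, 2628, 4452, 6756
Δ²: 24, 444, 1728, 4356, 8808
Δ: -17, 7, 451, 2179, 6535
b: 7, -10, -3, 448, 2627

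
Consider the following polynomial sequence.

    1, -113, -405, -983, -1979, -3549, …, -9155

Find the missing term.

Using the first 6 terms:
-114  -292  -578  -996  -1570
-178  -286  -418  -574
-108  -132  -156
-24  -24
Constant fourth difference = -24.
Extend forward: -156 − 24 = -180;  -574 − 180 = -754;  -1570 − 754 = -2324;  -3549 − 2324 = -5873

-5873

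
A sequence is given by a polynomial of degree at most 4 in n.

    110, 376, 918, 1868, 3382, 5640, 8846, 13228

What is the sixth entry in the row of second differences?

1176

D1: 266, 542, 950, 1514, 2258, 3206, 4382
D2: 276, 408, 564, 744, 948, 1176
D3: 132, 156, 180, 204, 228
D4: 24, 24, 24, 24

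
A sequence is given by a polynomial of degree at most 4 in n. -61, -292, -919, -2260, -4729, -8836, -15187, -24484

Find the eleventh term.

-78511

-231  -627  -1341  -2469  -4107  -6351  -9297
-396  -714  -1128  -1638  -2244  -2946
-318  -414  -510  -606  -702
-96  -96  -96  -96
The fourth differences are constant (-96).
-702 − 96 = -798;  -2946 − 798 = -3744;  -9297 − 3744 = -13041;  -24484 − 13041 = -37525
-798 − 96 = -894;  -3744 − 894 = -4638;  -13041 − 4638 = -17679;  -37525 − 17679 = -55204
-894 − 96 = -990;  -4638 − 990 = -5628;  -17679 − 5628 = -23307;  -55204 − 23307 = -78511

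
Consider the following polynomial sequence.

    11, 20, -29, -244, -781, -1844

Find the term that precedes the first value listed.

First differences: 9  -49  -215  -537  -1063
Second differences: -58  -166  -322  -526
Third differences: -108  -156  -204
Fourth differences: -48  -48
The fourth differences are constant at -48.
Work back: -108 + 48 = -60;  -58 + 60 = 2;  9 − 2 = 7;  11 − 7 = 4

4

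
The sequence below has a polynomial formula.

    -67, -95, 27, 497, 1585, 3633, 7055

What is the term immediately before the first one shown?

-15

Δ: -28, 122, 470, 1088, 2048, 3422
Δ²: 150, 348, 618, 960, 1374
Δ³: 198, 270, 342, 414
Δ⁴: 72, 72, 72
The fourth differences are constant at 72.
Work back: 198 − 72 = 126;  150 − 126 = 24;  -28 − 24 = -52;  -67 + 52 = -15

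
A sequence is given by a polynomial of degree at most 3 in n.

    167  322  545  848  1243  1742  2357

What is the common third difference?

First differences: 155, 223, 303, 395, 499, 615
Second differences: 68, 80, 92, 104, 116
Third differences: 12, 12, 12, 12

12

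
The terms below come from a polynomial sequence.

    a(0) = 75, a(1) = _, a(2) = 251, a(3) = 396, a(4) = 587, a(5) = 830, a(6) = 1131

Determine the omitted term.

146

Using the last 5 terms:
145  191  243  301
46  52  58
6  6
Constant third difference = 6.
Extend backward: 46 − 6 = 40;  145 − 40 = 105;  251 − 105 = 146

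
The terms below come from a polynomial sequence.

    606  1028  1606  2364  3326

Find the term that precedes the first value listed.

First differences: 422, 578, 758, 962
Second differences: 156, 180, 204
Third differences: 24, 24
The third differences are constant at 24.
Work back: 156 − 24 = 132;  422 − 132 = 290;  606 − 290 = 316

316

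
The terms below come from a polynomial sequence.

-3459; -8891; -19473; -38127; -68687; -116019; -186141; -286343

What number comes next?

-425307

D1: -5432 , -10582 , -18654 , -30560 , -47332 , -70122 , -100202
D2: -5150 , -8072 , -11906 , -16772 , -22790 , -30080
D3: -2922 , -3834 , -4866 , -6018 , -7290
D4: -912 , -1032 , -1152 , -1272
D5: -120 , -120 , -120
Fifth differences constant at -120.
-1272 − 120 = -1392;  -7290 − 1392 = -8682;  -30080 − 8682 = -38762;  -100202 − 38762 = -138964;  -286343 − 138964 = -425307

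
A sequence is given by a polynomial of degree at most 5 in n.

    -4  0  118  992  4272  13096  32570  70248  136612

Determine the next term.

245552

D1: 4 , 118 , 874 , 3280 , 8824 , 19474 , 37678 , 66364
D2: 114 , 756 , 2406 , 5544 , 10650 , 18204 , 28686
D3: 642 , 1650 , 3138 , 5106 , 7554 , 10482
D4: 1008 , 1488 , 1968 , 2448 , 2928
D5: 480 , 480 , 480 , 480
Fifth differences constant at 480.
2928 + 480 = 3408;  10482 + 3408 = 13890;  28686 + 13890 = 42576;  66364 + 42576 = 108940;  136612 + 108940 = 245552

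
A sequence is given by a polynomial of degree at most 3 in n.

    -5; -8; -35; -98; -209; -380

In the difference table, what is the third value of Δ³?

-12

D1: -3, -27, -63, -111, -171
D2: -24, -36, -48, -60
D3: -12, -12, -12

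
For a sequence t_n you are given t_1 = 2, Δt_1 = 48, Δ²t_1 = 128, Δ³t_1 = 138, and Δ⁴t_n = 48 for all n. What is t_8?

Build the table forward from the leading diagonal:
Δ⁴: 48  48  48  48  48  48  48  48
Δ³: 138  186  234  282  330  378  426  474
Δ²: 128  266  452  686  968  1298  1676  2102
Δ: 48  176  442  894  1580  2548  3846  5522
t: 2  50  226  668  1562  3142  5690  9536

9536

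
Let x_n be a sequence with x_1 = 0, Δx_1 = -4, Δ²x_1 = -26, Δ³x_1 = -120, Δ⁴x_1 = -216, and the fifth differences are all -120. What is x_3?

Build the table forward from the leading diagonal:
D5: -120, -120, -120
D4: -216, -336, -456
D3: -120, -336, -672
D2: -26, -146, -482
D1: -4, -30, -176
x: 0, -4, -34

-34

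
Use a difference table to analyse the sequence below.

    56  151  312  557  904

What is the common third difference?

First differences: 95, 161, 245, 347
Second differences: 66, 84, 102
Third differences: 18, 18

18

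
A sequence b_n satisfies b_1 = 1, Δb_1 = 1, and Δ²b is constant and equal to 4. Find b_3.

Build the table forward from the leading diagonal:
D2: 4, 4, 4
D1: 1, 5, 9
b: 1, 2, 7

7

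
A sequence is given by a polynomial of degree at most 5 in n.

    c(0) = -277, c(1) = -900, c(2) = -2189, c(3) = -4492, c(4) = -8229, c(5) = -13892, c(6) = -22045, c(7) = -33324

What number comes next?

First differences: -623, -1289, -2303, -3737, -5663, -8153, -11279
Second differences: -666, -1014, -1434, -1926, -2490, -3126
Third differences: -348, -420, -492, -564, -636
Fourth differences: -72, -72, -72, -72
The fourth differences are constant (-72).
-636 − 72 = -708;  -3126 − 708 = -3834;  -11279 − 3834 = -15113;  -33324 − 15113 = -48437

-48437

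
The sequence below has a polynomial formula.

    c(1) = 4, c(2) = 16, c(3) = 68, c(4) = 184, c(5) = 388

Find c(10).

3568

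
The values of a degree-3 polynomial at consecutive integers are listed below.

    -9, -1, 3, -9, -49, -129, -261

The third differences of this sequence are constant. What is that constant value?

D1: 8, 4, -12, -40, -80, -132
D2: -4, -16, -28, -40, -52
D3: -12, -12, -12, -12

-12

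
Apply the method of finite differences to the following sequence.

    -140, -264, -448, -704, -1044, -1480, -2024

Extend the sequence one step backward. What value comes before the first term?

-64

First differences: -124  -184  -256  -340  -436  -544
Second differences: -60  -72  -84  -96  -108
Third differences: -12  -12  -12  -12
The third differences are constant at -12.
Work back: -60 + 12 = -48;  -124 + 48 = -76;  -140 + 76 = -64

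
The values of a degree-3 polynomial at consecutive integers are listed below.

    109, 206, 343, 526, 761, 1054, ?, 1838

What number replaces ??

Using the first 6 terms:
D1: 97, 137, 183, 235, 293
D2: 40, 46, 52, 58
D3: 6, 6, 6
Constant third difference = 6.
Extend forward: 58 + 6 = 64;  293 + 64 = 357;  1054 + 357 = 1411

1411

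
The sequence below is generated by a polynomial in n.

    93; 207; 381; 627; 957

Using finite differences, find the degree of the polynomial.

3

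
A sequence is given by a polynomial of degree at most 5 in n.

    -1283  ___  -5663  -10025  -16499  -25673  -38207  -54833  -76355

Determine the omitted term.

-2897

Using the last 7 terms:
D1: -4362, -6474, -9174, -12534, -16626, -21522
D2: -2112, -2700, -3360, -4092, -4896
D3: -588, -660, -732, -804
D4: -72, -72, -72
Constant fourth difference = -72.
Extend backward: -588 + 72 = -516;  -2112 + 516 = -1596;  -4362 + 1596 = -2766;  -5663 + 2766 = -2897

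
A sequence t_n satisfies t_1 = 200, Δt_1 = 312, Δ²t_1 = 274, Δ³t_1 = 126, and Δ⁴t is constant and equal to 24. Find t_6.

5880

Build the table forward from the leading diagonal:
Fourth differences: 24  24  24  24  24  24
Third differences: 126  150  174  198  222  246
Second differences: 274  400  550  724  922  1144
First differences: 312  586  986  1536  2260  3182
t: 200  512  1098  2084  3620  5880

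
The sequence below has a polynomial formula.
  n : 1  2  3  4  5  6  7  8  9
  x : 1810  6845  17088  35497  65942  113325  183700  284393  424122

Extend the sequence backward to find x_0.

First differences: 5035  10243  18409  30445  47383  70375  100693  139729
Second differences: 5208  8166  12036  16938  22992  30318  39036
Third differences: 2958  3870  4902  6054  7326  8718
Fourth differences: 912  1032  1152  1272  1392
Fifth differences: 120  120  120  120
The fifth differences are constant at 120.
Work back: 912 − 120 = 792;  2958 − 792 = 2166;  5208 − 2166 = 3042;  5035 − 3042 = 1993;  1810 − 1993 = -183

-183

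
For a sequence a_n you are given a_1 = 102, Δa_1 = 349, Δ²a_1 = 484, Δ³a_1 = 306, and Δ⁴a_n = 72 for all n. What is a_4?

Build the table forward from the leading diagonal:
Fourth differences: 72, 72, 72, 72
Third differences: 306, 378, 450, 522
Second differences: 484, 790, 1168, 1618
First differences: 349, 833, 1623, 2791
a: 102, 451, 1284, 2907

2907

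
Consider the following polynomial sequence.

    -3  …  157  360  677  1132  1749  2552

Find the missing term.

44

Using the last 6 terms:
203  317  455  617  803
114  138  162  186
24  24  24
Constant third difference = 24.
Extend backward: 114 − 24 = 90;  203 − 90 = 113;  157 − 113 = 44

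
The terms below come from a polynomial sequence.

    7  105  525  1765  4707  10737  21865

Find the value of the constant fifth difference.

120

First differences: 98, 420, 1240, 2942, 6030, 11128
Second differences: 322, 820, 1702, 3088, 5098
Third differences: 498, 882, 1386, 2010
Fourth differences: 384, 504, 624
Fifth differences: 120, 120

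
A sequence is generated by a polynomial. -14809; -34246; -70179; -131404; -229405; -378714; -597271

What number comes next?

-906784

First differences: -19437  -35933  -61225  -98001  -149309  -218557
Second differences: -16496  -25292  -36776  -51308  -69248
Third differences: -8796  -11484  -14532  -17940
Fourth differences: -2688  -3048  -3408
Fifth differences: -360  -360
Constant fifth difference = -360, so extend:
-3408 − 360 = -3768;  -17940 − 3768 = -21708;  -69248 − 21708 = -90956;  -218557 − 90956 = -309513;  -597271 − 309513 = -906784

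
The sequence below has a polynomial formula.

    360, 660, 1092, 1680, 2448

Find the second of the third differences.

24

First differences: 300, 432, 588, 768
Second differences: 132, 156, 180
Third differences: 24, 24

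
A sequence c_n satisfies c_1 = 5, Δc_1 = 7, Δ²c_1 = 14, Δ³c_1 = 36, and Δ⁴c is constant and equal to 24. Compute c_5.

285

Build the table forward from the leading diagonal:
Fourth differences: 24  24  24  24  24
Third differences: 36  60  84  108  132
Second differences: 14  50  110  194  302
First differences: 7  21  71  181  375
c: 5  12  33  104  285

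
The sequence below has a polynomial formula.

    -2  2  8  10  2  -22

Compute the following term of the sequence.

-68

4, 6, 2, -8, -24
2, -4, -10, -16
-6, -6, -6
Third differences constant at -6.
-16 − 6 = -22;  -24 − 22 = -46;  -22 − 46 = -68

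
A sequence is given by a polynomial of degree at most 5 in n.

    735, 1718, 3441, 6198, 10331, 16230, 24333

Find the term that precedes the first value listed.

246

First differences: 983  1723  2757  4133  5899  8103
Second differences: 740  1034  1376  1766  2204
Third differences: 294  342  390  438
Fourth differences: 48  48  48
The fourth differences are constant at 48.
Work back: 294 − 48 = 246;  740 − 246 = 494;  983 − 494 = 489;  735 − 489 = 246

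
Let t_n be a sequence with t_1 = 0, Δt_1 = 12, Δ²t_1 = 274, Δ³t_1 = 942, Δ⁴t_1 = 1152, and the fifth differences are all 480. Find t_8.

89208

Build the table forward from the leading diagonal:
Δ⁵: 480  480  480  480  480  480  480  480
Δ⁴: 1152  1632  2112  2592  3072  3552  4032  4512
Δ³: 942  2094  3726  5838  8430  11502  15054  19086
Δ²: 274  1216  3310  7036  12874  21304  32806  47860
Δ: 12  286  1502  4812  11848  24722  46026  78832
t: 0  12  298  1800  6612  18460  43182  89208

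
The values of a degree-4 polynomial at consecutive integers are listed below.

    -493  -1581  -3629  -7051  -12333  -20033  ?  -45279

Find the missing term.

-30781

Using the first 6 terms:
Δ: -1088  -2048  -3422  -5282  -7700
Δ²: -960  -1374  -1860  -2418
Δ³: -414  -486  -558
Δ⁴: -72  -72
Constant fourth difference = -72.
Extend forward: -558 − 72 = -630;  -2418 − 630 = -3048;  -7700 − 3048 = -10748;  -20033 − 10748 = -30781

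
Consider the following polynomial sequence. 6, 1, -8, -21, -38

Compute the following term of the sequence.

-59

First differences: -5, -9, -13, -17
Second differences: -4, -4, -4
The second differences are constant (-4).
-17 − 4 = -21;  -38 − 21 = -59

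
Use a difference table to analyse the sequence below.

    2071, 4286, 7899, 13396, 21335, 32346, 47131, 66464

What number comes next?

Δ: 2215 , 3613 , 5497 , 7939 , 11011 , 14785 , 19333
Δ²: 1398 , 1884 , 2442 , 3072 , 3774 , 4548
Δ³: 486 , 558 , 630 , 702 , 774
Δ⁴: 72 , 72 , 72 , 72
The fourth differences are constant (72).
774 + 72 = 846;  4548 + 846 = 5394;  19333 + 5394 = 24727;  66464 + 24727 = 91191

91191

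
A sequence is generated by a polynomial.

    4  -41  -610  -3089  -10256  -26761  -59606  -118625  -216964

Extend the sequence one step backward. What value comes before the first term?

D1: -45  -569  -2479  -7167  -16505  -32845  -59019  -98339
D2: -524  -1910  -4688  -9338  -16340  -26174  -39320
D3: -1386  -2778  -4650  -7002  -9834  -13146
D4: -1392  -1872  -2352  -2832  -3312
D5: -480  -480  -480  -480
The fifth differences are constant at -480.
Work back: -1392 + 480 = -912;  -1386 + 912 = -474;  -524 + 474 = -50;  -45 + 50 = 5;  4 − 5 = -1

-1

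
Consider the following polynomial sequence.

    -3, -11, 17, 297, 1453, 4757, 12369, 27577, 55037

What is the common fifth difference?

Δ: -8, 28, 280, 1156, 3304, 7612, 15208, 27460
Δ²: 36, 252, 876, 2148, 4308, 7596, 12252
Δ³: 216, 624, 1272, 2160, 3288, 4656
Δ⁴: 408, 648, 888, 1128, 1368
Δ⁵: 240, 240, 240, 240

240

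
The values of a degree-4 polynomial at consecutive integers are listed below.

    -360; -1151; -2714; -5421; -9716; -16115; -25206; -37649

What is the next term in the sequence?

-54176

First differences: -791, -1563, -2707, -4295, -6399, -9091, -12443
Second differences: -772, -1144, -1588, -2104, -2692, -3352
Third differences: -372, -444, -516, -588, -660
Fourth differences: -72, -72, -72, -72
Constant fourth difference = -72, so extend:
-660 − 72 = -732;  -3352 − 732 = -4084;  -12443 − 4084 = -16527;  -37649 − 16527 = -54176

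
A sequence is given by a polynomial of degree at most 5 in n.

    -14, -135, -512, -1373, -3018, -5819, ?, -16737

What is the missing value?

-10220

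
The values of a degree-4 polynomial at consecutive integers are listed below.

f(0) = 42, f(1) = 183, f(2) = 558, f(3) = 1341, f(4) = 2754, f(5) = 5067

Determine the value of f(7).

13713

D1: 141 , 375 , 783 , 1413 , 2313
D2: 234 , 408 , 630 , 900
D3: 174 , 222 , 270
D4: 48 , 48
Constant fourth difference = 48, so extend:
270 + 48 = 318;  900 + 318 = 1218;  2313 + 1218 = 3531;  5067 + 3531 = 8598
318 + 48 = 366;  1218 + 366 = 1584;  3531 + 1584 = 5115;  8598 + 5115 = 13713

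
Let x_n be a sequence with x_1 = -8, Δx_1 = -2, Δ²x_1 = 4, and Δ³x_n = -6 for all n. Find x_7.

Build the table forward from the leading diagonal:
D3: -6  -6  -6  -6  -6  -6  -6
D2: 4  -2  -8  -14  -20  -26  -32
D1: -2  2  0  -8  -22  -42  -68
x: -8  -10  -8  -8  -16  -38  -80

-80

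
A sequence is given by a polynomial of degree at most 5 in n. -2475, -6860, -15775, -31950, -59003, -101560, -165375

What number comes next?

-257450

-4385, -8915, -16175, -27053, -42557, -63815
-4530, -7260, -10878, -15504, -21258
-2730, -3618, -4626, -5754
-888, -1008, -1128
-120, -120
Constant fifth difference = -120, so extend:
-1128 − 120 = -1248;  -5754 − 1248 = -7002;  -21258 − 7002 = -28260;  -63815 − 28260 = -92075;  -165375 − 92075 = -257450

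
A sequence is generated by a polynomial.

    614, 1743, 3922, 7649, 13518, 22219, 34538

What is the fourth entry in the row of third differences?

D1: 1129, 2179, 3727, 5869, 8701, 12319
D2: 1050, 1548, 2142, 2832, 3618
D3: 498, 594, 690, 786
D4: 96, 96, 96

786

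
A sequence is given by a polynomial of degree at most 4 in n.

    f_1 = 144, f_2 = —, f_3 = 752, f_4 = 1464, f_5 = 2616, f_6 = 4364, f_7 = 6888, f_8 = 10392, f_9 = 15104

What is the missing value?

348

Using the last 7 terms:
Δ: 712  1152  1748  2524  3504  4712
Δ²: 440  596  776  980  1208
Δ³: 156  180  204  228
Δ⁴: 24  24  24
Constant fourth difference = 24.
Extend backward: 156 − 24 = 132;  440 − 132 = 308;  712 − 308 = 404;  752 − 404 = 348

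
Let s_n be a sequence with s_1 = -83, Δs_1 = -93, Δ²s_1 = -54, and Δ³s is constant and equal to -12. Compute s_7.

-1691

Build the table forward from the leading diagonal:
Third differences: -12, -12, -12, -12, -12, -12, -12
Second differences: -54, -66, -78, -90, -102, -114, -126
First differences: -93, -147, -213, -291, -381, -483, -597
s: -83, -176, -323, -536, -827, -1208, -1691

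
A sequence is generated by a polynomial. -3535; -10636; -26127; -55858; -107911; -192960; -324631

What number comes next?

-519862

Δ: -7101, -15491, -29731, -52053, -85049, -131671
Δ²: -8390, -14240, -22322, -32996, -46622
Δ³: -5850, -8082, -10674, -13626
Δ⁴: -2232, -2592, -2952
Δ⁵: -360, -360
The fifth differences are constant (-360).
-2952 − 360 = -3312;  -13626 − 3312 = -16938;  -46622 − 16938 = -63560;  -131671 − 63560 = -195231;  -324631 − 195231 = -519862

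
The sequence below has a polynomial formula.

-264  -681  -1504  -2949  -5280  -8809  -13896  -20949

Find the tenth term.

D1: -417 , -823 , -1445 , -2331 , -3529 , -5087 , -7053
D2: -406 , -622 , -886 , -1198 , -1558 , -1966
D3: -216 , -264 , -312 , -360 , -408
D4: -48 , -48 , -48 , -48
Fourth differences constant at -48.
-408 − 48 = -456;  -1966 − 456 = -2422;  -7053 − 2422 = -9475;  -20949 − 9475 = -30424
-456 − 48 = -504;  -2422 − 504 = -2926;  -9475 − 2926 = -12401;  -30424 − 12401 = -42825

-42825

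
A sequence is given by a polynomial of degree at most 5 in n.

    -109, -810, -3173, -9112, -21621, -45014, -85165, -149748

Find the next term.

-248477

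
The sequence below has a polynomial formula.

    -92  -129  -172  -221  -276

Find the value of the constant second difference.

-6

D1: -37, -43, -49, -55
D2: -6, -6, -6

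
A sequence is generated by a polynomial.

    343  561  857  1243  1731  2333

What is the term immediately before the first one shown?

191

First differences: 218  296  386  488  602
Second differences: 78  90  102  114
Third differences: 12  12  12
The third differences are constant at 12.
Work back: 78 − 12 = 66;  218 − 66 = 152;  343 − 152 = 191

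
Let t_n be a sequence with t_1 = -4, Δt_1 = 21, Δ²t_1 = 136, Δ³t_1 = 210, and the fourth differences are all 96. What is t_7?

Build the table forward from the leading diagonal:
Fourth differences: 96  96  96  96  96  96  96
Third differences: 210  306  402  498  594  690  786
Second differences: 136  346  652  1054  1552  2146  2836
First differences: 21  157  503  1155  2209  3761  5907
t: -4  17  174  677  1832  4041  7802

7802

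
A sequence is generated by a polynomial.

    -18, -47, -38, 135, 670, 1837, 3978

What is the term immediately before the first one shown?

-5

D1: -29, 9, 173, 535, 1167, 2141
D2: 38, 164, 362, 632, 974
D3: 126, 198, 270, 342
D4: 72, 72, 72
The fourth differences are constant at 72.
Work back: 126 − 72 = 54;  38 − 54 = -16;  -29 + 16 = -13;  -18 + 13 = -5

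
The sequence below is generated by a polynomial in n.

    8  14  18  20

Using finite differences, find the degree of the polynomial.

Δ: 6, 4, 2
Δ²: -2, -2
The second differences are constant, so the polynomial has degree 2.

2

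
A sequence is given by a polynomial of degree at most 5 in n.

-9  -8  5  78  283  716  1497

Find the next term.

D1: 1, 13, 73, 205, 433, 781
D2: 12, 60, 132, 228, 348
D3: 48, 72, 96, 120
D4: 24, 24, 24
Constant fourth difference = 24, so extend:
120 + 24 = 144;  348 + 144 = 492;  781 + 492 = 1273;  1497 + 1273 = 2770

2770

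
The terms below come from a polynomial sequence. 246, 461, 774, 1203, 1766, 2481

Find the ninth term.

5718

D1: 215  313  429  563  715
D2: 98  116  134  152
D3: 18  18  18
Third differences constant at 18.
152 + 18 = 170;  715 + 170 = 885;  2481 + 885 = 3366
170 + 18 = 188;  885 + 188 = 1073;  3366 + 1073 = 4439
188 + 18 = 206;  1073 + 206 = 1279;  4439 + 1279 = 5718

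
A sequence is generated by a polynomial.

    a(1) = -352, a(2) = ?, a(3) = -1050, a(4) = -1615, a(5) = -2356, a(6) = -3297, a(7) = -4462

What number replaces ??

Using the last 5 terms:
Δ: -565, -741, -941, -1165
Δ²: -176, -200, -224
Δ³: -24, -24
Constant third difference = -24.
Extend backward: -176 + 24 = -152;  -565 + 152 = -413;  -1050 + 413 = -637

-637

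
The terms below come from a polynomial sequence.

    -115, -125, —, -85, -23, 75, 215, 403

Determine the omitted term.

Using the last 5 terms:
D1: 62  98  140  188
D2: 36  42  48
D3: 6  6
Constant third difference = 6.
Extend backward: 36 − 6 = 30;  62 − 30 = 32;  -85 − 32 = -117

-117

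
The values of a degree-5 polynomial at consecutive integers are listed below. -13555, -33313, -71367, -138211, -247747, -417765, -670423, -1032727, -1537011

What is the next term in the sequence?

-2221417

First differences: -19758, -38054, -66844, -109536, -170018, -252658, -362304, -504284
Second differences: -18296, -28790, -42692, -60482, -82640, -109646, -141980
Third differences: -10494, -13902, -17790, -22158, -27006, -32334
Fourth differences: -3408, -3888, -4368, -4848, -5328
Fifth differences: -480, -480, -480, -480
Fifth differences constant at -480.
-5328 − 480 = -5808;  -32334 − 5808 = -38142;  -141980 − 38142 = -180122;  -504284 − 180122 = -684406;  -1537011 − 684406 = -2221417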